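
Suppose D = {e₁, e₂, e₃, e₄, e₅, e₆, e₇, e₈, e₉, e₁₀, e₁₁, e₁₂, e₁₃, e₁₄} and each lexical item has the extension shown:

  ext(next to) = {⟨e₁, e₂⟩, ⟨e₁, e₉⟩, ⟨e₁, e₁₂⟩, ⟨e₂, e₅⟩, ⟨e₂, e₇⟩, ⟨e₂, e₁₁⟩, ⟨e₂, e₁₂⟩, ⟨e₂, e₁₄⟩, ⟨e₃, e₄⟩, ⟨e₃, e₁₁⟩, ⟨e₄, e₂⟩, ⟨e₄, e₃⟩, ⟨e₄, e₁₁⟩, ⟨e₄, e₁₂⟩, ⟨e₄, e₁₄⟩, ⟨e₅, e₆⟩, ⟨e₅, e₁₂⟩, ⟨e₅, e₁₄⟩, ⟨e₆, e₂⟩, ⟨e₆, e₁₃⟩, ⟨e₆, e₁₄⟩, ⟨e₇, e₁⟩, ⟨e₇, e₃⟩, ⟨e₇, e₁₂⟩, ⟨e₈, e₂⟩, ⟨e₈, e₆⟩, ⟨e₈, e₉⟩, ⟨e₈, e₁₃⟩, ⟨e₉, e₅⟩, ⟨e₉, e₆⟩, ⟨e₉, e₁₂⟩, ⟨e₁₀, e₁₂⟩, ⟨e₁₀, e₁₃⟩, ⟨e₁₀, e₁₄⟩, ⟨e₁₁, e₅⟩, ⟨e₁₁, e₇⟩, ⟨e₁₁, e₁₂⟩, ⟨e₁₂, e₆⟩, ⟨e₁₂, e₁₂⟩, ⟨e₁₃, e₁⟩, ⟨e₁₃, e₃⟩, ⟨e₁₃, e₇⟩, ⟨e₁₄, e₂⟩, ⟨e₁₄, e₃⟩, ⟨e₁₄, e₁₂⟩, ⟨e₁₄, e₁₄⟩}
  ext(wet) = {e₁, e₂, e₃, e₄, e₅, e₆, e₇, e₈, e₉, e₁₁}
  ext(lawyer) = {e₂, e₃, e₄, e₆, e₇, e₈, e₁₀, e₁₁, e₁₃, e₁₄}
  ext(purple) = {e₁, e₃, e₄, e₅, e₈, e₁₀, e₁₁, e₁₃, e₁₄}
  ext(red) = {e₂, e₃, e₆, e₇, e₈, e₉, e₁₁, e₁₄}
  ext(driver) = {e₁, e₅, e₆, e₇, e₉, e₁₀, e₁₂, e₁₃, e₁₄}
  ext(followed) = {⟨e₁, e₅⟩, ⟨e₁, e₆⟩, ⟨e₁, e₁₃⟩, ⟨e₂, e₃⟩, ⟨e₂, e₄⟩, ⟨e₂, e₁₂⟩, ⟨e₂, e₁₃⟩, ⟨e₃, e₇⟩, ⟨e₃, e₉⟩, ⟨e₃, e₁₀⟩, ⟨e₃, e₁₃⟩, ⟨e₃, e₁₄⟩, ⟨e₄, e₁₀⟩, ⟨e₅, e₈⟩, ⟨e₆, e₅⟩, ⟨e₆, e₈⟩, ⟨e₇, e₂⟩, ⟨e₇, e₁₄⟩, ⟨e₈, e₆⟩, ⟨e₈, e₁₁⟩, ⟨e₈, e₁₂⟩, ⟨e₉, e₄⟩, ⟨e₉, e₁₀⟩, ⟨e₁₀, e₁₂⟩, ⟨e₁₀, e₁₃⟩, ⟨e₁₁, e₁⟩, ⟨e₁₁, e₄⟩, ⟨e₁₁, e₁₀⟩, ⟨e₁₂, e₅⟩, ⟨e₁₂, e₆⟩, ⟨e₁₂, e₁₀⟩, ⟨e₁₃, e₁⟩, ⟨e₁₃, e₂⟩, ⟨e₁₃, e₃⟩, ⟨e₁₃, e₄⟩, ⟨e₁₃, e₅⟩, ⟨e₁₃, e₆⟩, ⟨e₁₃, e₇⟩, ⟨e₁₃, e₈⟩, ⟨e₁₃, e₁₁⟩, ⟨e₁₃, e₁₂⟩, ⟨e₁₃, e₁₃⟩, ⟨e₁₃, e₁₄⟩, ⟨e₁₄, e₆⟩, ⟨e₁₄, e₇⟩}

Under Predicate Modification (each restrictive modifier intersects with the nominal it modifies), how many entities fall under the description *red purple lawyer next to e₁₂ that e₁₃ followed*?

⟦next to e₁₂⟧ = {x : ⟨x, e₁₂⟩ ∈ ⟦next to⟧} = {e₁, e₂, e₄, e₅, e₇, e₉, e₁₀, e₁₁, e₁₂, e₁₄}
⟦that e₁₃ followed⟧ = {x : ⟨e₁₃, x⟩ ∈ ⟦followed⟧} = {e₁, e₂, e₃, e₄, e₅, e₆, e₇, e₈, e₁₁, e₁₂, e₁₃, e₁₄}
⟦lawyer⟧ = {e₂, e₃, e₄, e₆, e₇, e₈, e₁₀, e₁₁, e₁₃, e₁₄}
… ∩ ⟦next to e₁₂⟧ = {e₂, e₃, e₄, e₆, e₇, e₈, e₁₀, e₁₁, e₁₃, e₁₄} ∩ {e₁, e₂, e₄, e₅, e₇, e₉, e₁₀, e₁₁, e₁₂, e₁₄} = {e₂, e₄, e₇, e₁₀, e₁₁, e₁₄}
… ∩ ⟦that e₁₃ followed⟧ = {e₂, e₄, e₇, e₁₀, e₁₁, e₁₄} ∩ {e₁, e₂, e₃, e₄, e₅, e₆, e₇, e₈, e₁₁, e₁₂, e₁₃, e₁₄} = {e₂, e₄, e₇, e₁₁, e₁₄}
… ∩ ⟦red⟧ = {e₂, e₄, e₇, e₁₁, e₁₄} ∩ {e₂, e₃, e₆, e₇, e₈, e₉, e₁₁, e₁₄} = {e₂, e₇, e₁₁, e₁₄}
… ∩ ⟦purple⟧ = {e₂, e₇, e₁₁, e₁₄} ∩ {e₁, e₃, e₄, e₅, e₈, e₁₀, e₁₁, e₁₃, e₁₄} = {e₁₁, e₁₄}
⟦red purple lawyer next to e₁₂ that e₁₃ followed⟧ = {e₁₁, e₁₄}, so the cardinality is 2.

2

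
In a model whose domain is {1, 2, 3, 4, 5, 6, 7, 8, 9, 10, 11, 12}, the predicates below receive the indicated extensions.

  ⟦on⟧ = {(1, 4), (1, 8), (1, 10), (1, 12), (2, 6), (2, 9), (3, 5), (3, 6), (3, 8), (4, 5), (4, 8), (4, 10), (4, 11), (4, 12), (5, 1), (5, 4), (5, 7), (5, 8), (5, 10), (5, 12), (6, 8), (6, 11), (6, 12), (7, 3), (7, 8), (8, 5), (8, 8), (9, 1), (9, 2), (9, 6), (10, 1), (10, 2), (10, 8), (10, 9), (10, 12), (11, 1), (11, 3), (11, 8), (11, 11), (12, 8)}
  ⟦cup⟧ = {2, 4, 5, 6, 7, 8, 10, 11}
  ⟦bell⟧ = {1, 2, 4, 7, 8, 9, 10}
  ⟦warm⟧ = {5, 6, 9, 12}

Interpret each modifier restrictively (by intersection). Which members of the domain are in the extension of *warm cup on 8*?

{5, 6}

⟦on 8⟧ = {x : ⟨x, 8⟩ ∈ ⟦on⟧} = {1, 3, 4, 5, 6, 7, 8, 10, 11, 12}
⟦cup⟧ = {2, 4, 5, 6, 7, 8, 10, 11}
… ∩ ⟦on 8⟧ = {2, 4, 5, 6, 7, 8, 10, 11} ∩ {1, 3, 4, 5, 6, 7, 8, 10, 11, 12} = {4, 5, 6, 7, 8, 10, 11}
… ∩ ⟦warm⟧ = {4, 5, 6, 7, 8, 10, 11} ∩ {5, 6, 9, 12} = {5, 6}
So ⟦warm cup on 8⟧ = {5, 6}.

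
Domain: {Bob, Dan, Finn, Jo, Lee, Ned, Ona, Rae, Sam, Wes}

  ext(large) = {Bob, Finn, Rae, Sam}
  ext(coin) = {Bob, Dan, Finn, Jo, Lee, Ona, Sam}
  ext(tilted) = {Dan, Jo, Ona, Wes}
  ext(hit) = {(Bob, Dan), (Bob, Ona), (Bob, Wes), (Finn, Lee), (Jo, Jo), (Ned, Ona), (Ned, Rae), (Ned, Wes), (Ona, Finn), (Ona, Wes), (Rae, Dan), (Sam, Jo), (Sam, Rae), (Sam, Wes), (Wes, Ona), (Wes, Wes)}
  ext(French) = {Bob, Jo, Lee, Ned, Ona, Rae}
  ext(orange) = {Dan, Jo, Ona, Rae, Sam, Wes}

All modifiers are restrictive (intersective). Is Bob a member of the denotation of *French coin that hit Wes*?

yes

⟦that hit Wes⟧ = {x : ⟨x, Wes⟩ ∈ ⟦hit⟧} = {Bob, Ned, Ona, Sam, Wes}
⟦coin⟧ = {Bob, Dan, Finn, Jo, Lee, Ona, Sam}
… ∩ ⟦that hit Wes⟧ = {Bob, Dan, Finn, Jo, Lee, Ona, Sam} ∩ {Bob, Ned, Ona, Sam, Wes} = {Bob, Ona, Sam}
… ∩ ⟦French⟧ = {Bob, Ona, Sam} ∩ {Bob, Jo, Lee, Ned, Ona, Rae} = {Bob, Ona}
⟦French coin that hit Wes⟧ = {Bob, Ona}; Bob ∈ this set.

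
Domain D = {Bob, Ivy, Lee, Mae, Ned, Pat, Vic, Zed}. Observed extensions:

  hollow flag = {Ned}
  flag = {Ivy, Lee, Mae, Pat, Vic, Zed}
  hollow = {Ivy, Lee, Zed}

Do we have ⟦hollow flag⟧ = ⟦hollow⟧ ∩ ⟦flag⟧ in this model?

⟦hollow⟧ ∩ ⟦flag⟧ = {Ivy, Lee, Zed} ∩ {Ivy, Lee, Mae, Pat, Vic, Zed} = {Ivy, Lee, Zed}
Observed ⟦hollow flag⟧ = {Ned}.
These differ, so the modifier is not intersective in this model.

no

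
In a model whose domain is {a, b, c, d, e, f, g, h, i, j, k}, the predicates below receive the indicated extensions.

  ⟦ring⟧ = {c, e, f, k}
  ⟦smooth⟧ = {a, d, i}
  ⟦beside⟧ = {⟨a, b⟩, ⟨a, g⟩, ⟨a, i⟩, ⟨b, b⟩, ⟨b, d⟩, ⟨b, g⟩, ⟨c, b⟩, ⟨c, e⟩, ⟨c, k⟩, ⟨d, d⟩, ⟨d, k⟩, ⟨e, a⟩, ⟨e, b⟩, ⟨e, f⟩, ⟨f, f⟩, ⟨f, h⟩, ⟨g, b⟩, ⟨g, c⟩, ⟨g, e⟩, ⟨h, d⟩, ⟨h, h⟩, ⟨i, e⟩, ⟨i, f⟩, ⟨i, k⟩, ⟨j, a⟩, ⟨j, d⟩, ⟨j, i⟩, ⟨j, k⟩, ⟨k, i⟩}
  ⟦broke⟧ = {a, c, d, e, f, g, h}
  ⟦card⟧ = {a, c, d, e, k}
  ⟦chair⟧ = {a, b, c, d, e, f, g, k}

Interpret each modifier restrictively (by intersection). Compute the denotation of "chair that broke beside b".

⟦that broke⟧ = ⟦broke⟧ = {a, c, d, e, f, g, h}
⟦beside b⟧ = {x : ⟨x, b⟩ ∈ ⟦beside⟧} = {a, b, c, e, g}
⟦chair⟧ = {a, b, c, d, e, f, g, k}
… ∩ ⟦that broke⟧ = {a, b, c, d, e, f, g, k} ∩ {a, c, d, e, f, g, h} = {a, c, d, e, f, g}
… ∩ ⟦beside b⟧ = {a, c, d, e, f, g} ∩ {a, b, c, e, g} = {a, c, e, g}
So ⟦chair that broke beside b⟧ = {a, c, e, g}.

{a, c, e, g}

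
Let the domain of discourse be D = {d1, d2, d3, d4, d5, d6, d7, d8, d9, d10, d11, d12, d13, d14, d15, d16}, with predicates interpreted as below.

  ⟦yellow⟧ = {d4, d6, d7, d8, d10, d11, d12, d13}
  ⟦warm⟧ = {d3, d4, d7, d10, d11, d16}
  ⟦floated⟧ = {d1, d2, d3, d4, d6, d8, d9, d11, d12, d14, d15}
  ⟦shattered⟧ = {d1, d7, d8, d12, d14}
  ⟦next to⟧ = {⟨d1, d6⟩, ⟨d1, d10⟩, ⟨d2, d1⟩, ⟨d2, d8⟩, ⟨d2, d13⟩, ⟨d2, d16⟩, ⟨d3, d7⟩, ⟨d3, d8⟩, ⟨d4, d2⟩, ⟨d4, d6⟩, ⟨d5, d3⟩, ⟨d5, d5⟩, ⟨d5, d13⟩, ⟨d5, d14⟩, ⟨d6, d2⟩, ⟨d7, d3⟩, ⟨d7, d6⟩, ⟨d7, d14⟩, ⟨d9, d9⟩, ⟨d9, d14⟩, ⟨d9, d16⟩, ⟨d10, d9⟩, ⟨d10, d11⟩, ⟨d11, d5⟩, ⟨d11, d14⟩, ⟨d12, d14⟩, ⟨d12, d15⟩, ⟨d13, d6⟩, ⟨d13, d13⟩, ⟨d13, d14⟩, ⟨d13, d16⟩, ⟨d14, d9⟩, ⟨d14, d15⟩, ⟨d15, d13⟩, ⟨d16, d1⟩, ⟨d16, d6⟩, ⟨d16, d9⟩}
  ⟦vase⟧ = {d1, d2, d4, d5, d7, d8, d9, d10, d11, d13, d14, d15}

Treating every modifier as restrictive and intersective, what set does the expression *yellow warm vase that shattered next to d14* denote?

{d7}

⟦that shattered⟧ = ⟦shattered⟧ = {d1, d7, d8, d12, d14}
⟦next to d14⟧ = {x : ⟨x, d14⟩ ∈ ⟦next to⟧} = {d5, d7, d9, d11, d12, d13}
⟦vase⟧ = {d1, d2, d4, d5, d7, d8, d9, d10, d11, d13, d14, d15}
… ∩ ⟦that shattered⟧ = {d1, d2, d4, d5, d7, d8, d9, d10, d11, d13, d14, d15} ∩ {d1, d7, d8, d12, d14} = {d1, d7, d8, d14}
… ∩ ⟦next to d14⟧ = {d1, d7, d8, d14} ∩ {d5, d7, d9, d11, d12, d13} = {d7}
… ∩ ⟦yellow⟧ = {d7} ∩ {d4, d6, d7, d8, d10, d11, d12, d13} = {d7}
… ∩ ⟦warm⟧ = {d7} ∩ {d3, d4, d7, d10, d11, d16} = {d7}
So ⟦yellow warm vase that shattered next to d14⟧ = {d7}.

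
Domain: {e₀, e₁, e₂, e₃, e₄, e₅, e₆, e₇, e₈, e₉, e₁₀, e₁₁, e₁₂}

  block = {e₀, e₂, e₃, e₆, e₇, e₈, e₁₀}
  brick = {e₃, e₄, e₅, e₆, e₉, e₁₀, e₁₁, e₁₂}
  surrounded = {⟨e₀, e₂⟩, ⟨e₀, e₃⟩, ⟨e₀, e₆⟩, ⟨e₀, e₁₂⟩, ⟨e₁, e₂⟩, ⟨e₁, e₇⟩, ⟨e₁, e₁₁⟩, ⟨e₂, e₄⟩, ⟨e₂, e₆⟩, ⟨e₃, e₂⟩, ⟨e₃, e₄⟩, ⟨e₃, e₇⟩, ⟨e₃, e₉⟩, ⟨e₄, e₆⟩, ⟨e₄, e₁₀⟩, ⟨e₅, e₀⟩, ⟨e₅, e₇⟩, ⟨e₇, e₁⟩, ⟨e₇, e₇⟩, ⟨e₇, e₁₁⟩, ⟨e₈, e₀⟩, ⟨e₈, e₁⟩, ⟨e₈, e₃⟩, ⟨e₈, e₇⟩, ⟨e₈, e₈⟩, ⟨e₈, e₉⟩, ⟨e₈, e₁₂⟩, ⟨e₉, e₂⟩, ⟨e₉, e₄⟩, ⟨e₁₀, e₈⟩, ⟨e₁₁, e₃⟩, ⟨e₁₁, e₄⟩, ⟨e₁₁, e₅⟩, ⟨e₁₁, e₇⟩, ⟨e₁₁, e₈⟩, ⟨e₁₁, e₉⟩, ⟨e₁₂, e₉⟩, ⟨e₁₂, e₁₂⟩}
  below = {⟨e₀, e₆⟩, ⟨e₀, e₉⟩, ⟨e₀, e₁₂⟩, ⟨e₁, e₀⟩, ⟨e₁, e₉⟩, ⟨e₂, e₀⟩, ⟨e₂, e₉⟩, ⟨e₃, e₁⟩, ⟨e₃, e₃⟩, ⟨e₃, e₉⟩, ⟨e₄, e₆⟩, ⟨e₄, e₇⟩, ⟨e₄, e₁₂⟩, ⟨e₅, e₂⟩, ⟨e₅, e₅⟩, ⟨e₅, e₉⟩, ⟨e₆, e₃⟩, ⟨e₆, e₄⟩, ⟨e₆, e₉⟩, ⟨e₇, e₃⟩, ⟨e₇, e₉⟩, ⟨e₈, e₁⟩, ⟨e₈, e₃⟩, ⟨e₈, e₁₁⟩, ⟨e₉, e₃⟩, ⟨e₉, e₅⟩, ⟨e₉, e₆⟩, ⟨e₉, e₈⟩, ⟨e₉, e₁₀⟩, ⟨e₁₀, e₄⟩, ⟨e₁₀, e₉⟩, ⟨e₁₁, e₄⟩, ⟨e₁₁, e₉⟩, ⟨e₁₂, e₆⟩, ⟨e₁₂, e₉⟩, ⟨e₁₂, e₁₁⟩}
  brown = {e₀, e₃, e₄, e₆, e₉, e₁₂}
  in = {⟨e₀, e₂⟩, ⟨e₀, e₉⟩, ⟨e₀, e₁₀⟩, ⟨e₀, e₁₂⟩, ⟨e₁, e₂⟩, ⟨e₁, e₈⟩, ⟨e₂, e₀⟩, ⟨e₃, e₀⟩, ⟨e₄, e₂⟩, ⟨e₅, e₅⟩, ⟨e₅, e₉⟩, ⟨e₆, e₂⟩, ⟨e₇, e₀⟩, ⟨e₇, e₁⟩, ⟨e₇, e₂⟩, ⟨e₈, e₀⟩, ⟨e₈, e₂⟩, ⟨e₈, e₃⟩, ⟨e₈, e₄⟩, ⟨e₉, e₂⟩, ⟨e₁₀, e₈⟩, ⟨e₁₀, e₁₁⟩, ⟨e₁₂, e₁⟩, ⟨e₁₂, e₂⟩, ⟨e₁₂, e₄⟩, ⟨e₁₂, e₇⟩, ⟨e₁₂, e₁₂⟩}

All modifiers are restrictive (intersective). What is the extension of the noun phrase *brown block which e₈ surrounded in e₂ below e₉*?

{e₀}

⟦which e₈ surrounded⟧ = {x : ⟨e₈, x⟩ ∈ ⟦surrounded⟧} = {e₀, e₁, e₃, e₇, e₈, e₉, e₁₂}
⟦in e₂⟧ = {x : ⟨x, e₂⟩ ∈ ⟦in⟧} = {e₀, e₁, e₄, e₆, e₇, e₈, e₉, e₁₂}
⟦below e₉⟧ = {x : ⟨x, e₉⟩ ∈ ⟦below⟧} = {e₀, e₁, e₂, e₃, e₅, e₆, e₇, e₁₀, e₁₁, e₁₂}
⟦block⟧ = {e₀, e₂, e₃, e₆, e₇, e₈, e₁₀}
… ∩ ⟦which e₈ surrounded⟧ = {e₀, e₂, e₃, e₆, e₇, e₈, e₁₀} ∩ {e₀, e₁, e₃, e₇, e₈, e₉, e₁₂} = {e₀, e₃, e₇, e₈}
… ∩ ⟦in e₂⟧ = {e₀, e₃, e₇, e₈} ∩ {e₀, e₁, e₄, e₆, e₇, e₈, e₉, e₁₂} = {e₀, e₇, e₈}
… ∩ ⟦below e₉⟧ = {e₀, e₇, e₈} ∩ {e₀, e₁, e₂, e₃, e₅, e₆, e₇, e₁₀, e₁₁, e₁₂} = {e₀, e₇}
… ∩ ⟦brown⟧ = {e₀, e₇} ∩ {e₀, e₃, e₄, e₆, e₉, e₁₂} = {e₀}
So ⟦brown block which e₈ surrounded in e₂ below e₉⟧ = {e₀}.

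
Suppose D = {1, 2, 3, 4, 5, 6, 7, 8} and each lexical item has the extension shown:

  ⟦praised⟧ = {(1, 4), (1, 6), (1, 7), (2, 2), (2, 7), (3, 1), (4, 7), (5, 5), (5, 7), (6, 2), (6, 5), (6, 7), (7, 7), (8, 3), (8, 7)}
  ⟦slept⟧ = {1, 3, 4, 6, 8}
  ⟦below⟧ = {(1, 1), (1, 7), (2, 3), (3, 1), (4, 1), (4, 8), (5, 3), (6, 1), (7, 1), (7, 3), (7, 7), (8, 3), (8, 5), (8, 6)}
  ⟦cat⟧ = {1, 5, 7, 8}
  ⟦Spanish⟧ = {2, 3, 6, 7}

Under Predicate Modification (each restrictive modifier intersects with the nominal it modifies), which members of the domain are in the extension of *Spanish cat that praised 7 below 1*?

⟦that praised 7⟧ = {x : ⟨x, 7⟩ ∈ ⟦praised⟧} = {1, 2, 4, 5, 6, 7, 8}
⟦below 1⟧ = {x : ⟨x, 1⟩ ∈ ⟦below⟧} = {1, 3, 4, 6, 7}
⟦cat⟧ = {1, 5, 7, 8}
… ∩ ⟦that praised 7⟧ = {1, 5, 7, 8} ∩ {1, 2, 4, 5, 6, 7, 8} = {1, 5, 7, 8}
… ∩ ⟦below 1⟧ = {1, 5, 7, 8} ∩ {1, 3, 4, 6, 7} = {1, 7}
… ∩ ⟦Spanish⟧ = {1, 7} ∩ {2, 3, 6, 7} = {7}
So ⟦Spanish cat that praised 7 below 1⟧ = {7}.

{7}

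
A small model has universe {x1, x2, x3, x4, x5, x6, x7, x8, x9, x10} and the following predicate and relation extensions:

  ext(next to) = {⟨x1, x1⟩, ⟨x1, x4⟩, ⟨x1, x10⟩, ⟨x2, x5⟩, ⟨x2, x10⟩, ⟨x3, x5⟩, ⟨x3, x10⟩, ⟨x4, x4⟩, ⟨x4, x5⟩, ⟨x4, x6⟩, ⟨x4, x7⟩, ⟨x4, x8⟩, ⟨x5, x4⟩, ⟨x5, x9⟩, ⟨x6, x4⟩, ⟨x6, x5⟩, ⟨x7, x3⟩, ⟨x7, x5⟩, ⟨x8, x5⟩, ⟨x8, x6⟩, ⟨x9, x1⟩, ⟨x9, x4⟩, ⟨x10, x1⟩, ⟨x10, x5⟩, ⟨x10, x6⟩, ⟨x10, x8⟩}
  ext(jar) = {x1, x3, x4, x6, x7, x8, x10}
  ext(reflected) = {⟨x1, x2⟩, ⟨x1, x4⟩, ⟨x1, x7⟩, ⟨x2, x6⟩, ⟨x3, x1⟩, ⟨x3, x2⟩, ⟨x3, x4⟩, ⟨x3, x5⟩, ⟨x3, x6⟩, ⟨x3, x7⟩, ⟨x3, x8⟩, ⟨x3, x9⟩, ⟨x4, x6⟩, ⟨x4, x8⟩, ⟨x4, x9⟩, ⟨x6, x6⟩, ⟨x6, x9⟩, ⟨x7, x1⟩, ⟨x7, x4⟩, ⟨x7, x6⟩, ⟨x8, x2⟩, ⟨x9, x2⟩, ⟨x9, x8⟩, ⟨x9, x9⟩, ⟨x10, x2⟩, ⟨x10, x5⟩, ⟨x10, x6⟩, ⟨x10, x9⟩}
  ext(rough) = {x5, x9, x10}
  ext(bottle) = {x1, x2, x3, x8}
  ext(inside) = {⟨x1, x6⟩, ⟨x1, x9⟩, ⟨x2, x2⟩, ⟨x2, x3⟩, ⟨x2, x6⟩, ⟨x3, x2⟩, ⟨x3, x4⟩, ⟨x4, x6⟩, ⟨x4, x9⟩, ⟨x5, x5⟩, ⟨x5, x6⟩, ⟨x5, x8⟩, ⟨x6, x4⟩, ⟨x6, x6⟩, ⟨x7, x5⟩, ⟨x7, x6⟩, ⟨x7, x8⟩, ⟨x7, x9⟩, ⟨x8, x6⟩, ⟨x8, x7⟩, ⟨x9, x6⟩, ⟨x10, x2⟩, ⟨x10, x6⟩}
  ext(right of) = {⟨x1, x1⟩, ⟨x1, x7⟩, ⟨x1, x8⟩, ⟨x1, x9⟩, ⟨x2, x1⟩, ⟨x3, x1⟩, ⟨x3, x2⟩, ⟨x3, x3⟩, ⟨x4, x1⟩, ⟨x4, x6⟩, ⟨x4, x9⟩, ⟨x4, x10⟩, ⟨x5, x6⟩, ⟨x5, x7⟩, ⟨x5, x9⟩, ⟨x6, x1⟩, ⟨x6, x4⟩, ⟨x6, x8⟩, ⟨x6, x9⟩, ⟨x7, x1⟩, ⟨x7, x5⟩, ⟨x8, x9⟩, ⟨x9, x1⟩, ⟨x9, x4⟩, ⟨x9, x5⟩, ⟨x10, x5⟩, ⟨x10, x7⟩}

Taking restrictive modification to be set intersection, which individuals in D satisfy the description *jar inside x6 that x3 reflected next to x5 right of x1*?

{x4, x6, x7}

⟦inside x6⟧ = {x : ⟨x, x6⟩ ∈ ⟦inside⟧} = {x1, x2, x4, x5, x6, x7, x8, x9, x10}
⟦that x3 reflected⟧ = {x : ⟨x3, x⟩ ∈ ⟦reflected⟧} = {x1, x2, x4, x5, x6, x7, x8, x9}
⟦next to x5⟧ = {x : ⟨x, x5⟩ ∈ ⟦next to⟧} = {x2, x3, x4, x6, x7, x8, x10}
⟦right of x1⟧ = {x : ⟨x, x1⟩ ∈ ⟦right of⟧} = {x1, x2, x3, x4, x6, x7, x9}
⟦jar⟧ = {x1, x3, x4, x6, x7, x8, x10}
… ∩ ⟦inside x6⟧ = {x1, x3, x4, x6, x7, x8, x10} ∩ {x1, x2, x4, x5, x6, x7, x8, x9, x10} = {x1, x4, x6, x7, x8, x10}
… ∩ ⟦that x3 reflected⟧ = {x1, x4, x6, x7, x8, x10} ∩ {x1, x2, x4, x5, x6, x7, x8, x9} = {x1, x4, x6, x7, x8}
… ∩ ⟦next to x5⟧ = {x1, x4, x6, x7, x8} ∩ {x2, x3, x4, x6, x7, x8, x10} = {x4, x6, x7, x8}
… ∩ ⟦right of x1⟧ = {x4, x6, x7, x8} ∩ {x1, x2, x3, x4, x6, x7, x9} = {x4, x6, x7}
So ⟦jar inside x6 that x3 reflected next to x5 right of x1⟧ = {x4, x6, x7}.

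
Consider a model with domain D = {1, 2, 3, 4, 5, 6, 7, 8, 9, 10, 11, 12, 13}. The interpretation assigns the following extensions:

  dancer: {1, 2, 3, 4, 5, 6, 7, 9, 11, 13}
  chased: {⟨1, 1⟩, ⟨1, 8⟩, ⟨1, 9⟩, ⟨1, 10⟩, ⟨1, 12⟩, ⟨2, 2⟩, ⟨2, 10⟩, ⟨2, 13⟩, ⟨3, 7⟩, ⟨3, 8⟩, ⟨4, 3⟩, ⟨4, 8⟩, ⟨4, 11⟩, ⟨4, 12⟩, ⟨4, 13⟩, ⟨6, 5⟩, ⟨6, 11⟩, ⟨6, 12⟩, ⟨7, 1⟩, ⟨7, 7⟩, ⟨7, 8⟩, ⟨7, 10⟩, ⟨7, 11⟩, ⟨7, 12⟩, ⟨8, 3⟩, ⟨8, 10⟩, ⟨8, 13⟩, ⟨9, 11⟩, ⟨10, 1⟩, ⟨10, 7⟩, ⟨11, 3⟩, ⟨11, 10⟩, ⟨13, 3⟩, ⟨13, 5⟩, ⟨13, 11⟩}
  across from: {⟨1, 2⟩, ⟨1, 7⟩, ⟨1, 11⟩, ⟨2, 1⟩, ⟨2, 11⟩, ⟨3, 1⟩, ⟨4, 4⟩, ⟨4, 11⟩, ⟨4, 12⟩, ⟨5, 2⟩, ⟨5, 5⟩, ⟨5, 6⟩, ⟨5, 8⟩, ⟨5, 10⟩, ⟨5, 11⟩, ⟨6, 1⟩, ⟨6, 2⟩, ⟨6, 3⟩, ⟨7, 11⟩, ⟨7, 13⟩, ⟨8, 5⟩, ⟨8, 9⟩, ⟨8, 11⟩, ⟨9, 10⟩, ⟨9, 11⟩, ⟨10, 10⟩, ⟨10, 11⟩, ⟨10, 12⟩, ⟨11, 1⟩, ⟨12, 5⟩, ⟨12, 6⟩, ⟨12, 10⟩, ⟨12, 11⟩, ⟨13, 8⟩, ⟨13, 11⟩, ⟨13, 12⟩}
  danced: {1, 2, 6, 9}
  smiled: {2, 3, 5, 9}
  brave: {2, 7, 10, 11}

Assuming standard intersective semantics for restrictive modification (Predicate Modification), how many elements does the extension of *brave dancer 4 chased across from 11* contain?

0

⟦4 chased⟧ = {x : ⟨4, x⟩ ∈ ⟦chased⟧} = {3, 8, 11, 12, 13}
⟦across from 11⟧ = {x : ⟨x, 11⟩ ∈ ⟦across from⟧} = {1, 2, 4, 5, 7, 8, 9, 10, 12, 13}
⟦dancer⟧ = {1, 2, 3, 4, 5, 6, 7, 9, 11, 13}
… ∩ ⟦4 chased⟧ = {1, 2, 3, 4, 5, 6, 7, 9, 11, 13} ∩ {3, 8, 11, 12, 13} = {3, 11, 13}
… ∩ ⟦across from 11⟧ = {3, 11, 13} ∩ {1, 2, 4, 5, 7, 8, 9, 10, 12, 13} = {13}
… ∩ ⟦brave⟧ = {13} ∩ {2, 7, 10, 11} = ∅
⟦brave dancer 4 chased across from 11⟧ = ∅, so the cardinality is 0.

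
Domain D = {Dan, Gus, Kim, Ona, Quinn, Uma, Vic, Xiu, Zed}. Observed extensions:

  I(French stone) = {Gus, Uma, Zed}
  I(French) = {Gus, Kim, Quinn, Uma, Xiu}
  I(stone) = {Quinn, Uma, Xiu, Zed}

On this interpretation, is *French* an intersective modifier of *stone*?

no

⟦French⟧ ∩ ⟦stone⟧ = {Gus, Kim, Quinn, Uma, Xiu} ∩ {Quinn, Uma, Xiu, Zed} = {Quinn, Uma, Xiu}
Observed ⟦French stone⟧ = {Gus, Uma, Zed}.
These differ, so the modifier is not intersective in this model.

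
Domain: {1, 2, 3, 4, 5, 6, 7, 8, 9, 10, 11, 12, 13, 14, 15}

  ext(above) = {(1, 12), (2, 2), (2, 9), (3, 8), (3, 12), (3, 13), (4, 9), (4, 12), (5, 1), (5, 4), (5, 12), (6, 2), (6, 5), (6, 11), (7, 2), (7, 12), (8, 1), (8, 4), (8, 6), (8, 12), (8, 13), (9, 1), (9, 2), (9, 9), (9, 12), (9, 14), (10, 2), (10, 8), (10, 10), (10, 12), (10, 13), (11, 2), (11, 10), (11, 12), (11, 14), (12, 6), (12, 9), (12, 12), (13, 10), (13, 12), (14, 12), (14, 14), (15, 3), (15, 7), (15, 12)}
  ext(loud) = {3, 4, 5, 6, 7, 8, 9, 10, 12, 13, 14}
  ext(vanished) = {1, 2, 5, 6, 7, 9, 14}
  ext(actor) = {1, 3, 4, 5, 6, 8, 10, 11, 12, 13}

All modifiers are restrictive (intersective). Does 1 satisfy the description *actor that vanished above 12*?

yes

⟦that vanished⟧ = ⟦vanished⟧ = {1, 2, 5, 6, 7, 9, 14}
⟦above 12⟧ = {x : ⟨x, 12⟩ ∈ ⟦above⟧} = {1, 3, 4, 5, 7, 8, 9, 10, 11, 12, 13, 14, 15}
⟦actor⟧ = {1, 3, 4, 5, 6, 8, 10, 11, 12, 13}
… ∩ ⟦that vanished⟧ = {1, 3, 4, 5, 6, 8, 10, 11, 12, 13} ∩ {1, 2, 5, 6, 7, 9, 14} = {1, 5, 6}
… ∩ ⟦above 12⟧ = {1, 5, 6} ∩ {1, 3, 4, 5, 7, 8, 9, 10, 11, 12, 13, 14, 15} = {1, 5}
⟦actor that vanished above 12⟧ = {1, 5}; 1 ∈ this set.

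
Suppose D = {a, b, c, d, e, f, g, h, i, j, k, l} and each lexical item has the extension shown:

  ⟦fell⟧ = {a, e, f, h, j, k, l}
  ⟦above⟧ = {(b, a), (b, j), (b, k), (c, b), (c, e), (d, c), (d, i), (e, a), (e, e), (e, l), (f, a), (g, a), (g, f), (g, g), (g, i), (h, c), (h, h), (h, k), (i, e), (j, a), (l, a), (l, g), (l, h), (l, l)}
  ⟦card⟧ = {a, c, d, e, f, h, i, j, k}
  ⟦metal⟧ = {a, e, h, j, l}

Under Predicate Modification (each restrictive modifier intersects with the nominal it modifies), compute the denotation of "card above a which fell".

{e, f, j}

⟦above a⟧ = {x : ⟨x, a⟩ ∈ ⟦above⟧} = {b, e, f, g, j, l}
⟦which fell⟧ = ⟦fell⟧ = {a, e, f, h, j, k, l}
⟦card⟧ = {a, c, d, e, f, h, i, j, k}
… ∩ ⟦above a⟧ = {a, c, d, e, f, h, i, j, k} ∩ {b, e, f, g, j, l} = {e, f, j}
… ∩ ⟦which fell⟧ = {e, f, j} ∩ {a, e, f, h, j, k, l} = {e, f, j}
So ⟦card above a which fell⟧ = {e, f, j}.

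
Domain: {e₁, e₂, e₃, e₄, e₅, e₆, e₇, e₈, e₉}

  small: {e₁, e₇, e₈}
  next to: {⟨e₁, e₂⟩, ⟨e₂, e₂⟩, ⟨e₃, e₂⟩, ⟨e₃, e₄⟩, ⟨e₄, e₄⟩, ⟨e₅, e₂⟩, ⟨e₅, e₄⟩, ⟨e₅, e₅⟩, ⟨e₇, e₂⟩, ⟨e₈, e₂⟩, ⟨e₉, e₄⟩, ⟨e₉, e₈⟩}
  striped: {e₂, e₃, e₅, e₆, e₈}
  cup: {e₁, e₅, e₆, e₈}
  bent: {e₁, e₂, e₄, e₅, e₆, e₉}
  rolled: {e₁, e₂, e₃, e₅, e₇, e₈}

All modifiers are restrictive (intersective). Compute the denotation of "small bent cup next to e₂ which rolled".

{e₁}

⟦next to e₂⟧ = {x : ⟨x, e₂⟩ ∈ ⟦next to⟧} = {e₁, e₂, e₃, e₅, e₇, e₈}
⟦which rolled⟧ = ⟦rolled⟧ = {e₁, e₂, e₃, e₅, e₇, e₈}
⟦cup⟧ = {e₁, e₅, e₆, e₈}
… ∩ ⟦next to e₂⟧ = {e₁, e₅, e₆, e₈} ∩ {e₁, e₂, e₃, e₅, e₇, e₈} = {e₁, e₅, e₈}
… ∩ ⟦which rolled⟧ = {e₁, e₅, e₈} ∩ {e₁, e₂, e₃, e₅, e₇, e₈} = {e₁, e₅, e₈}
… ∩ ⟦small⟧ = {e₁, e₅, e₈} ∩ {e₁, e₇, e₈} = {e₁, e₈}
… ∩ ⟦bent⟧ = {e₁, e₈} ∩ {e₁, e₂, e₄, e₅, e₆, e₉} = {e₁}
So ⟦small bent cup next to e₂ which rolled⟧ = {e₁}.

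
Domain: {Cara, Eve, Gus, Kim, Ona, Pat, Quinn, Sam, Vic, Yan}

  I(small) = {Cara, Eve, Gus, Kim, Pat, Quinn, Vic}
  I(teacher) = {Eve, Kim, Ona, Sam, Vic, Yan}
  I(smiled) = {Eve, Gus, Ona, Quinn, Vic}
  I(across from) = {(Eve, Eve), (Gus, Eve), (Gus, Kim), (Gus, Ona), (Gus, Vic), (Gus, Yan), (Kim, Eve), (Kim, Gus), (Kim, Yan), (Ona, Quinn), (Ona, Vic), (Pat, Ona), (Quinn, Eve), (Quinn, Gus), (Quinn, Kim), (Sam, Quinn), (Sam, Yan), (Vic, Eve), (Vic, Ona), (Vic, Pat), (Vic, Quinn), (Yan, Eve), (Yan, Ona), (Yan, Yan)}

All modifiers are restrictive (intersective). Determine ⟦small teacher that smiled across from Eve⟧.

⟦that smiled⟧ = ⟦smiled⟧ = {Eve, Gus, Ona, Quinn, Vic}
⟦across from Eve⟧ = {x : ⟨x, Eve⟩ ∈ ⟦across from⟧} = {Eve, Gus, Kim, Quinn, Vic, Yan}
⟦teacher⟧ = {Eve, Kim, Ona, Sam, Vic, Yan}
… ∩ ⟦that smiled⟧ = {Eve, Kim, Ona, Sam, Vic, Yan} ∩ {Eve, Gus, Ona, Quinn, Vic} = {Eve, Ona, Vic}
… ∩ ⟦across from Eve⟧ = {Eve, Ona, Vic} ∩ {Eve, Gus, Kim, Quinn, Vic, Yan} = {Eve, Vic}
… ∩ ⟦small⟧ = {Eve, Vic} ∩ {Cara, Eve, Gus, Kim, Pat, Quinn, Vic} = {Eve, Vic}
So ⟦small teacher that smiled across from Eve⟧ = {Eve, Vic}.

{Eve, Vic}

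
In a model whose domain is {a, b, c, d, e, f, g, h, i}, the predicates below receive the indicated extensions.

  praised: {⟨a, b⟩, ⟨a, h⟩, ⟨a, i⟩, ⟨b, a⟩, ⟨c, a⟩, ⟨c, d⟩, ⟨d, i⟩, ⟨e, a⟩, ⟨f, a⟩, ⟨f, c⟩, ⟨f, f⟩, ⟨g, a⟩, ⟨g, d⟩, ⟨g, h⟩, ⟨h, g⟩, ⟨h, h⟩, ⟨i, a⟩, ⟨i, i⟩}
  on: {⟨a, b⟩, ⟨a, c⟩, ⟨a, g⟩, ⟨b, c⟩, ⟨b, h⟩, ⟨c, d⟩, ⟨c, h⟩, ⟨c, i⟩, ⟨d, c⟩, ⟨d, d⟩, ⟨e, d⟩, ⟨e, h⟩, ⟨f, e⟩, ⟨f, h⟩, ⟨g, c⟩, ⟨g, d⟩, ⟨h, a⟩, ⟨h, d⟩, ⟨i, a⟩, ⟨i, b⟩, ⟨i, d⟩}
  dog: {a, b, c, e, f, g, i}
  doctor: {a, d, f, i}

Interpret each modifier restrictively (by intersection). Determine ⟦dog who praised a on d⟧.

{c, e, g, i}

⟦who praised a⟧ = {x : ⟨x, a⟩ ∈ ⟦praised⟧} = {b, c, e, f, g, i}
⟦on d⟧ = {x : ⟨x, d⟩ ∈ ⟦on⟧} = {c, d, e, g, h, i}
⟦dog⟧ = {a, b, c, e, f, g, i}
… ∩ ⟦who praised a⟧ = {a, b, c, e, f, g, i} ∩ {b, c, e, f, g, i} = {b, c, e, f, g, i}
… ∩ ⟦on d⟧ = {b, c, e, f, g, i} ∩ {c, d, e, g, h, i} = {c, e, g, i}
So ⟦dog who praised a on d⟧ = {c, e, g, i}.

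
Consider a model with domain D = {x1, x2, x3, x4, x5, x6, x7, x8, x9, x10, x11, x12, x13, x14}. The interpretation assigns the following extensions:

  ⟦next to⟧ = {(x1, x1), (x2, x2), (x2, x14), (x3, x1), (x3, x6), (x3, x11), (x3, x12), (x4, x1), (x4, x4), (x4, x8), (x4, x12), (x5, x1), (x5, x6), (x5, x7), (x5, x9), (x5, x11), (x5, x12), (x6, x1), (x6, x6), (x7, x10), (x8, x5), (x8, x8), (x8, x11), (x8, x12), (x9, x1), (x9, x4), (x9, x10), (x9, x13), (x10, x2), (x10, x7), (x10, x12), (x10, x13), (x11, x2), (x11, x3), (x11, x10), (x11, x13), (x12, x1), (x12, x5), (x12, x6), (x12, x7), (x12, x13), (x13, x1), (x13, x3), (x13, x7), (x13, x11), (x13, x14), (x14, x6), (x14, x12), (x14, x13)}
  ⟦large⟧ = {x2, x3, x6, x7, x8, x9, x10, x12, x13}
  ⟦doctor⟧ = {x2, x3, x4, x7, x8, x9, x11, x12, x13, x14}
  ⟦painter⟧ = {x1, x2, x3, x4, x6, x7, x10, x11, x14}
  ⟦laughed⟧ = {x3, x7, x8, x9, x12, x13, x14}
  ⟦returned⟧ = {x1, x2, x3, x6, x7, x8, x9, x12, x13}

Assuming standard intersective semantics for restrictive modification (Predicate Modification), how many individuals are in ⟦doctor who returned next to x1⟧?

⟦who returned⟧ = ⟦returned⟧ = {x1, x2, x3, x6, x7, x8, x9, x12, x13}
⟦next to x1⟧ = {x : ⟨x, x1⟩ ∈ ⟦next to⟧} = {x1, x3, x4, x5, x6, x9, x12, x13}
⟦doctor⟧ = {x2, x3, x4, x7, x8, x9, x11, x12, x13, x14}
… ∩ ⟦who returned⟧ = {x2, x3, x4, x7, x8, x9, x11, x12, x13, x14} ∩ {x1, x2, x3, x6, x7, x8, x9, x12, x13} = {x2, x3, x7, x8, x9, x12, x13}
… ∩ ⟦next to x1⟧ = {x2, x3, x7, x8, x9, x12, x13} ∩ {x1, x3, x4, x5, x6, x9, x12, x13} = {x3, x9, x12, x13}
⟦doctor who returned next to x1⟧ = {x3, x9, x12, x13}, so the cardinality is 4.

4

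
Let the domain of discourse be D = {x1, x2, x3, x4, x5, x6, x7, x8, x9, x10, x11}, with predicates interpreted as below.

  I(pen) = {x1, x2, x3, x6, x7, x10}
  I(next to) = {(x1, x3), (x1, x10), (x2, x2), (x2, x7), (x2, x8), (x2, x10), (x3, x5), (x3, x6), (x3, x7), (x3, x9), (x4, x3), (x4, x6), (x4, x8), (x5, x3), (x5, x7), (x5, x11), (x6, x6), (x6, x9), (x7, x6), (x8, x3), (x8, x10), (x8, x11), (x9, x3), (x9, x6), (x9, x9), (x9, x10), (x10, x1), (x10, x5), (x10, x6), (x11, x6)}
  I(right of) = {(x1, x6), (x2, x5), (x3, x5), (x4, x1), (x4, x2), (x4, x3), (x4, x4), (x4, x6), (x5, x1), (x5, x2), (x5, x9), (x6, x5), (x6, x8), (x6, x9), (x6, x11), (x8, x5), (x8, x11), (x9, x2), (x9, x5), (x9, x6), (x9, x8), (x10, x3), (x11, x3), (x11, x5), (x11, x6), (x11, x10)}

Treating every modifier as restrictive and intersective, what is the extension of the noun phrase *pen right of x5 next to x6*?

{x3, x6}

⟦right of x5⟧ = {x : ⟨x, x5⟩ ∈ ⟦right of⟧} = {x2, x3, x6, x8, x9, x11}
⟦next to x6⟧ = {x : ⟨x, x6⟩ ∈ ⟦next to⟧} = {x3, x4, x6, x7, x9, x10, x11}
⟦pen⟧ = {x1, x2, x3, x6, x7, x10}
… ∩ ⟦right of x5⟧ = {x1, x2, x3, x6, x7, x10} ∩ {x2, x3, x6, x8, x9, x11} = {x2, x3, x6}
… ∩ ⟦next to x6⟧ = {x2, x3, x6} ∩ {x3, x4, x6, x7, x9, x10, x11} = {x3, x6}
So ⟦pen right of x5 next to x6⟧ = {x3, x6}.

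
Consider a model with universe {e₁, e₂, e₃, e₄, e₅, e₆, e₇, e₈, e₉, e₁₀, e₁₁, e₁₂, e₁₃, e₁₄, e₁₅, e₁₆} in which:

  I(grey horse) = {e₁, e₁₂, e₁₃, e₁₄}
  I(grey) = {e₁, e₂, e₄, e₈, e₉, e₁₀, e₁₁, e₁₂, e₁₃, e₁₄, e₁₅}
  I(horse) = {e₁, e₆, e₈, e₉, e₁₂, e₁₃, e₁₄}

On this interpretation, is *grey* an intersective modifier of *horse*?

⟦grey⟧ ∩ ⟦horse⟧ = {e₁, e₂, e₄, e₈, e₉, e₁₀, e₁₁, e₁₂, e₁₃, e₁₄, e₁₅} ∩ {e₁, e₆, e₈, e₉, e₁₂, e₁₃, e₁₄} = {e₁, e₈, e₉, e₁₂, e₁₃, e₁₄}
Observed ⟦grey horse⟧ = {e₁, e₁₂, e₁₃, e₁₄}.
These differ, so the modifier is not intersective in this model.

no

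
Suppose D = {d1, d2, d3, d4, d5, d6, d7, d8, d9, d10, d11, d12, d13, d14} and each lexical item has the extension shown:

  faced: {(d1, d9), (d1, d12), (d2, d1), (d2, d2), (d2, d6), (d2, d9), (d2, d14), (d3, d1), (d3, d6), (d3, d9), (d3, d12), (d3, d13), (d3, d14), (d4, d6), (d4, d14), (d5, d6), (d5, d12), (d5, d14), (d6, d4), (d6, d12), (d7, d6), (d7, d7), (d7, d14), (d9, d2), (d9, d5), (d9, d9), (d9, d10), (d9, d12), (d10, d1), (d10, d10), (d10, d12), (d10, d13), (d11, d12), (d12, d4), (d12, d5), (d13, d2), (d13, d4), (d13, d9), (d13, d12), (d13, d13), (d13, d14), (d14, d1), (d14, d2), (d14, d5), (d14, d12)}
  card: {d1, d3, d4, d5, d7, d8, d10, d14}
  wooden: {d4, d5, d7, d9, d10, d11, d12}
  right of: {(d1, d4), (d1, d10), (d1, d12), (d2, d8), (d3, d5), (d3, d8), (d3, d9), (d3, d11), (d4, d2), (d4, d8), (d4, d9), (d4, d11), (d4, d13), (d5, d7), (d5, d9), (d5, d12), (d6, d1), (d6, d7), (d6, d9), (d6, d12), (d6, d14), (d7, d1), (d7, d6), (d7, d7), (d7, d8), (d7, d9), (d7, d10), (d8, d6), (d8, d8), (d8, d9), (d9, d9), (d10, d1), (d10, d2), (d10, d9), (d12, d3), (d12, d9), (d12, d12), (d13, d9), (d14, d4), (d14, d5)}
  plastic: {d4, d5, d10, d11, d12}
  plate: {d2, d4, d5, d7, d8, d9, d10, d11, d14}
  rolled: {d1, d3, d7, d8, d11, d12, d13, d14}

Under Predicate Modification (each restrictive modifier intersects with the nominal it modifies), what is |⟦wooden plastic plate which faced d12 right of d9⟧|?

⟦which faced d12⟧ = {x : ⟨x, d12⟩ ∈ ⟦faced⟧} = {d1, d3, d5, d6, d9, d10, d11, d13, d14}
⟦right of d9⟧ = {x : ⟨x, d9⟩ ∈ ⟦right of⟧} = {d3, d4, d5, d6, d7, d8, d9, d10, d12, d13}
⟦plate⟧ = {d2, d4, d5, d7, d8, d9, d10, d11, d14}
… ∩ ⟦which faced d12⟧ = {d2, d4, d5, d7, d8, d9, d10, d11, d14} ∩ {d1, d3, d5, d6, d9, d10, d11, d13, d14} = {d5, d9, d10, d11, d14}
… ∩ ⟦right of d9⟧ = {d5, d9, d10, d11, d14} ∩ {d3, d4, d5, d6, d7, d8, d9, d10, d12, d13} = {d5, d9, d10}
… ∩ ⟦wooden⟧ = {d5, d9, d10} ∩ {d4, d5, d7, d9, d10, d11, d12} = {d5, d9, d10}
… ∩ ⟦plastic⟧ = {d5, d9, d10} ∩ {d4, d5, d10, d11, d12} = {d5, d10}
⟦wooden plastic plate which faced d12 right of d9⟧ = {d5, d10}, so the cardinality is 2.

2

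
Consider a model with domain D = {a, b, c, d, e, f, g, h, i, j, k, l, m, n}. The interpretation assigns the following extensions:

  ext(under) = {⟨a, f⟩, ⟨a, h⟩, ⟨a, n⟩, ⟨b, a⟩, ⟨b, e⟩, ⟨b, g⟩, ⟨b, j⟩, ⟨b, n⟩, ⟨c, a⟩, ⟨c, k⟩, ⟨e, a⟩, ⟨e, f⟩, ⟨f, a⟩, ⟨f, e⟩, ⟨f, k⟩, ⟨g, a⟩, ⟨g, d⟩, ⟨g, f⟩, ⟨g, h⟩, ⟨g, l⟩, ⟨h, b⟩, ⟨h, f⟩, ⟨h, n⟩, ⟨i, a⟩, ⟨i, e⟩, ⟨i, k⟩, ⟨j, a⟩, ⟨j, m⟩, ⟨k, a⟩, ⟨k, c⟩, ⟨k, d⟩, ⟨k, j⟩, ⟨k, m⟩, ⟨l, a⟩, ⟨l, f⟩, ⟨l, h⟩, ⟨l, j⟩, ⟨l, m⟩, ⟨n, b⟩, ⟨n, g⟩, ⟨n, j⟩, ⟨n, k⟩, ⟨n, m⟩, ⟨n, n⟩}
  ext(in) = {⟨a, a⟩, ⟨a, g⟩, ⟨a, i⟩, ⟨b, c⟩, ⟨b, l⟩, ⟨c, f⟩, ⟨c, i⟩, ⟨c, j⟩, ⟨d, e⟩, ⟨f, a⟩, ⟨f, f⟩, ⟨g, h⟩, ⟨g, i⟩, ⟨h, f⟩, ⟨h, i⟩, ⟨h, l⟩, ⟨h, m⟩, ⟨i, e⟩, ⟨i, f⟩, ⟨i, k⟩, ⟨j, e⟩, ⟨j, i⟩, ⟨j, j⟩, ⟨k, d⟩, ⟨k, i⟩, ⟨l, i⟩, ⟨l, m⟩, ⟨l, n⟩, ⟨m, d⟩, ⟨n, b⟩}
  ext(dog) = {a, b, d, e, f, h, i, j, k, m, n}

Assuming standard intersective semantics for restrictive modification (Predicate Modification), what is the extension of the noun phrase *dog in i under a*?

⟦in i⟧ = {x : ⟨x, i⟩ ∈ ⟦in⟧} = {a, c, g, h, j, k, l}
⟦under a⟧ = {x : ⟨x, a⟩ ∈ ⟦under⟧} = {b, c, e, f, g, i, j, k, l}
⟦dog⟧ = {a, b, d, e, f, h, i, j, k, m, n}
… ∩ ⟦in i⟧ = {a, b, d, e, f, h, i, j, k, m, n} ∩ {a, c, g, h, j, k, l} = {a, h, j, k}
… ∩ ⟦under a⟧ = {a, h, j, k} ∩ {b, c, e, f, g, i, j, k, l} = {j, k}
So ⟦dog in i under a⟧ = {j, k}.

{j, k}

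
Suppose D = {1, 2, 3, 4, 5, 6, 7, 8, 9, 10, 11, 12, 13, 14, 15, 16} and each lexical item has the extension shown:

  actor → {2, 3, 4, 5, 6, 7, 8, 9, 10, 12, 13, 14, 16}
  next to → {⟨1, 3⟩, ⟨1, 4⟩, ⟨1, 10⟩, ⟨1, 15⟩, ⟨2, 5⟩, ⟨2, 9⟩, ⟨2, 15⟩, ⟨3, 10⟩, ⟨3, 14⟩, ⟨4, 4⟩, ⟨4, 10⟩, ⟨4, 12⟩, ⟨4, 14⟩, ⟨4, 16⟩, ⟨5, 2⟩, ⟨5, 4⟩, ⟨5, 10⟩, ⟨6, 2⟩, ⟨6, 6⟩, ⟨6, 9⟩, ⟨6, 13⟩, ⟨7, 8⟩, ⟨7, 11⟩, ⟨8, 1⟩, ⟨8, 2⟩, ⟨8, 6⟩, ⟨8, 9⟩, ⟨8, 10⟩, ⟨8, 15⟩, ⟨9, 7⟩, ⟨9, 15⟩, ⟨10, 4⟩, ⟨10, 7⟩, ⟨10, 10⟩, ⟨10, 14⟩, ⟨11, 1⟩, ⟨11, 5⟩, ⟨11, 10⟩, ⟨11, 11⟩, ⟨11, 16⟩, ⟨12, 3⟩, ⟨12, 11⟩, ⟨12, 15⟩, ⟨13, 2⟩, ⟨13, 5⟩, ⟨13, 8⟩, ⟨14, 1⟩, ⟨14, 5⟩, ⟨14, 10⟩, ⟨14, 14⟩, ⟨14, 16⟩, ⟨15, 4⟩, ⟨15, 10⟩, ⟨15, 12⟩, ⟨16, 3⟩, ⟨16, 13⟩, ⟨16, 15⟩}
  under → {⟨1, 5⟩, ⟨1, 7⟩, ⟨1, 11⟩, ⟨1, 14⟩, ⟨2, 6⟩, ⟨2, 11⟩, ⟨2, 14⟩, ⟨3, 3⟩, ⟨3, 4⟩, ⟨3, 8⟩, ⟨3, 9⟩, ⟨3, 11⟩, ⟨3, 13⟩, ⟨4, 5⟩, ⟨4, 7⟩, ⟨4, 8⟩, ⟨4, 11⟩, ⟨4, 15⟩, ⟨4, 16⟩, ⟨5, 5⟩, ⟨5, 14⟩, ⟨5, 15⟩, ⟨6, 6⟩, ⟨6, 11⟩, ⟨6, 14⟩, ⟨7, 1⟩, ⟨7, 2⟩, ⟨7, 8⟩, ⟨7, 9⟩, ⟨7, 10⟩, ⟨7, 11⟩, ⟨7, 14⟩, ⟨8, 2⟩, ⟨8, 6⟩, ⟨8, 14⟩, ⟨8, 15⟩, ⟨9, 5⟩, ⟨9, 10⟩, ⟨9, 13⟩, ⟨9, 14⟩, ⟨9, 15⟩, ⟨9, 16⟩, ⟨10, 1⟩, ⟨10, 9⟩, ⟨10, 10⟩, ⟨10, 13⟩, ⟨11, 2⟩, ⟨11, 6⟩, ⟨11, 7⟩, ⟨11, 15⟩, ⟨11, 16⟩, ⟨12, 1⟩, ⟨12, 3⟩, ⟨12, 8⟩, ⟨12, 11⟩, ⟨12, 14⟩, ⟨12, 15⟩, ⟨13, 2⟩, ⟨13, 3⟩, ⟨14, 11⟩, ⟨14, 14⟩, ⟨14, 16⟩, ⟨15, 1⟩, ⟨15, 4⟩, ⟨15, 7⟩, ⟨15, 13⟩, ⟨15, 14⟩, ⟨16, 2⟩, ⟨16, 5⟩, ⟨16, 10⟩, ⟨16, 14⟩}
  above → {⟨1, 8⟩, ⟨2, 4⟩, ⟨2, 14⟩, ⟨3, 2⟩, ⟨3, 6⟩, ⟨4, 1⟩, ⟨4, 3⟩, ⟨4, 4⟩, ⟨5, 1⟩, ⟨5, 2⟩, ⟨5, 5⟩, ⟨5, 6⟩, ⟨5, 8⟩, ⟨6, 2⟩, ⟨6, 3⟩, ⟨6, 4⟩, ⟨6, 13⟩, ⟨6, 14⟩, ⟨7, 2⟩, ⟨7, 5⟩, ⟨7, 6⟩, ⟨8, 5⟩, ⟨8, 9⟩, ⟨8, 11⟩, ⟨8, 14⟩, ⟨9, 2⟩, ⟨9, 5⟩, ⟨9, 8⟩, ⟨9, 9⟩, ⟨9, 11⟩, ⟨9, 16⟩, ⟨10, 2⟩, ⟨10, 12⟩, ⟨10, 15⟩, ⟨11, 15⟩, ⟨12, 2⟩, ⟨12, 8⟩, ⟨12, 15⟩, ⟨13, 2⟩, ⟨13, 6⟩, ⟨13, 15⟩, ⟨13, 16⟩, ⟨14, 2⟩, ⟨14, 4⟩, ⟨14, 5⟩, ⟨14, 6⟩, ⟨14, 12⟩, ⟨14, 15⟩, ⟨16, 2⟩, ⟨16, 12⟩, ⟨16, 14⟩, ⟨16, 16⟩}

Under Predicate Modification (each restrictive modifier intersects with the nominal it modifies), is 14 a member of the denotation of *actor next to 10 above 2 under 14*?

⟦next to 10⟧ = {x : ⟨x, 10⟩ ∈ ⟦next to⟧} = {1, 3, 4, 5, 8, 10, 11, 14, 15}
⟦above 2⟧ = {x : ⟨x, 2⟩ ∈ ⟦above⟧} = {3, 5, 6, 7, 9, 10, 12, 13, 14, 16}
⟦under 14⟧ = {x : ⟨x, 14⟩ ∈ ⟦under⟧} = {1, 2, 5, 6, 7, 8, 9, 12, 14, 15, 16}
⟦actor⟧ = {2, 3, 4, 5, 6, 7, 8, 9, 10, 12, 13, 14, 16}
… ∩ ⟦next to 10⟧ = {2, 3, 4, 5, 6, 7, 8, 9, 10, 12, 13, 14, 16} ∩ {1, 3, 4, 5, 8, 10, 11, 14, 15} = {3, 4, 5, 8, 10, 14}
… ∩ ⟦above 2⟧ = {3, 4, 5, 8, 10, 14} ∩ {3, 5, 6, 7, 9, 10, 12, 13, 14, 16} = {3, 5, 10, 14}
… ∩ ⟦under 14⟧ = {3, 5, 10, 14} ∩ {1, 2, 5, 6, 7, 8, 9, 12, 14, 15, 16} = {5, 14}
⟦actor next to 10 above 2 under 14⟧ = {5, 14}; 14 ∈ this set.

yes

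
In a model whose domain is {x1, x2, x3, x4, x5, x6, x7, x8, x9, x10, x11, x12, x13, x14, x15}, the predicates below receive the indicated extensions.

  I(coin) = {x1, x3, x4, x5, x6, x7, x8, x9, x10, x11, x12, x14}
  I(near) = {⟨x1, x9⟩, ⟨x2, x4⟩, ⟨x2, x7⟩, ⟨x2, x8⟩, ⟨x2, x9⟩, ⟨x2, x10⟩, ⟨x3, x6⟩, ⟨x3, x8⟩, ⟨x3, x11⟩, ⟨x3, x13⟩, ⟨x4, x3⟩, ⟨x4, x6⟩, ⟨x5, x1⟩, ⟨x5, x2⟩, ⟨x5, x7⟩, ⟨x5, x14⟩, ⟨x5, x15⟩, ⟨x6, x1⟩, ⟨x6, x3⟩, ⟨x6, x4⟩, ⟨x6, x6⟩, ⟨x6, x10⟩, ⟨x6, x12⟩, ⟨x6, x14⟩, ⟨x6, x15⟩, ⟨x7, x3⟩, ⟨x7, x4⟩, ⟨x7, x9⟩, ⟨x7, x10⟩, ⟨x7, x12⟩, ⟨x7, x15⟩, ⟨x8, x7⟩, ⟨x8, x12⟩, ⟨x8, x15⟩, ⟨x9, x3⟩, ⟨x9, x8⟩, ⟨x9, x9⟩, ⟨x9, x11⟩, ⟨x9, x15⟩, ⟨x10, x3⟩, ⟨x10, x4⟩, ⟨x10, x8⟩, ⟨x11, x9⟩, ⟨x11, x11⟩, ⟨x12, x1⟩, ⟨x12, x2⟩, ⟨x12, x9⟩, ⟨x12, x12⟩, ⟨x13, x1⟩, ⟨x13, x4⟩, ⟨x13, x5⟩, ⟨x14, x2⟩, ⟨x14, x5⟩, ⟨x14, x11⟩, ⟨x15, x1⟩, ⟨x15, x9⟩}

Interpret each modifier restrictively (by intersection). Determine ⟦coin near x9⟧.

⟦near x9⟧ = {x : ⟨x, x9⟩ ∈ ⟦near⟧} = {x1, x2, x7, x9, x11, x12, x15}
⟦coin⟧ = {x1, x3, x4, x5, x6, x7, x8, x9, x10, x11, x12, x14}
… ∩ ⟦near x9⟧ = {x1, x3, x4, x5, x6, x7, x8, x9, x10, x11, x12, x14} ∩ {x1, x2, x7, x9, x11, x12, x15} = {x1, x7, x9, x11, x12}
So ⟦coin near x9⟧ = {x1, x7, x9, x11, x12}.

{x1, x7, x9, x11, x12}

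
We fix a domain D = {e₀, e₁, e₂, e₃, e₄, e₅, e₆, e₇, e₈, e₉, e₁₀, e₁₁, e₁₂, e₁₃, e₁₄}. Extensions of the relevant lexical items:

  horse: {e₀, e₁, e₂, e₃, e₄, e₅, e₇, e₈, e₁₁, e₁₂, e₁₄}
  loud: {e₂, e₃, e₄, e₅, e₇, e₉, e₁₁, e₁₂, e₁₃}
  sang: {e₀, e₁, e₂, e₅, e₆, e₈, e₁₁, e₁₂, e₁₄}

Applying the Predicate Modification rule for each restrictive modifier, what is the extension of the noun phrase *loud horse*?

{e₂, e₃, e₄, e₅, e₇, e₁₁, e₁₂}

⟦horse⟧ = {e₀, e₁, e₂, e₃, e₄, e₅, e₇, e₈, e₁₁, e₁₂, e₁₄}
… ∩ ⟦loud⟧ = {e₀, e₁, e₂, e₃, e₄, e₅, e₇, e₈, e₁₁, e₁₂, e₁₄} ∩ {e₂, e₃, e₄, e₅, e₇, e₉, e₁₁, e₁₂, e₁₃} = {e₂, e₃, e₄, e₅, e₇, e₁₁, e₁₂}
So ⟦loud horse⟧ = {e₂, e₃, e₄, e₅, e₇, e₁₁, e₁₂}.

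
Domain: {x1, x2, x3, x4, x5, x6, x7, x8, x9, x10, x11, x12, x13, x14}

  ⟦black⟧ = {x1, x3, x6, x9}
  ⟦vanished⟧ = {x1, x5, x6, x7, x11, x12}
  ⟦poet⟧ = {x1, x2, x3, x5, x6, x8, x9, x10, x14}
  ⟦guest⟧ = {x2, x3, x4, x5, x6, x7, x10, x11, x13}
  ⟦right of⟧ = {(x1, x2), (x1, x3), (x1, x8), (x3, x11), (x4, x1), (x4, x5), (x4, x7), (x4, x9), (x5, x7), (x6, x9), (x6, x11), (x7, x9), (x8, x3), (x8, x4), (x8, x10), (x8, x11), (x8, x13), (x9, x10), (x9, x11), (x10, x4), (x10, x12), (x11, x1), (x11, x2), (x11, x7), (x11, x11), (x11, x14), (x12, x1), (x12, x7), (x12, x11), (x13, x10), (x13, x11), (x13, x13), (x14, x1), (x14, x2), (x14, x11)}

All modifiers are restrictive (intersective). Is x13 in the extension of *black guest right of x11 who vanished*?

no

⟦right of x11⟧ = {x : ⟨x, x11⟩ ∈ ⟦right of⟧} = {x3, x6, x8, x9, x11, x12, x13, x14}
⟦who vanished⟧ = ⟦vanished⟧ = {x1, x5, x6, x7, x11, x12}
⟦guest⟧ = {x2, x3, x4, x5, x6, x7, x10, x11, x13}
… ∩ ⟦right of x11⟧ = {x2, x3, x4, x5, x6, x7, x10, x11, x13} ∩ {x3, x6, x8, x9, x11, x12, x13, x14} = {x3, x6, x11, x13}
… ∩ ⟦who vanished⟧ = {x3, x6, x11, x13} ∩ {x1, x5, x6, x7, x11, x12} = {x6, x11}
… ∩ ⟦black⟧ = {x6, x11} ∩ {x1, x3, x6, x9} = {x6}
⟦black guest right of x11 who vanished⟧ = {x6}; x13 ∉ this set.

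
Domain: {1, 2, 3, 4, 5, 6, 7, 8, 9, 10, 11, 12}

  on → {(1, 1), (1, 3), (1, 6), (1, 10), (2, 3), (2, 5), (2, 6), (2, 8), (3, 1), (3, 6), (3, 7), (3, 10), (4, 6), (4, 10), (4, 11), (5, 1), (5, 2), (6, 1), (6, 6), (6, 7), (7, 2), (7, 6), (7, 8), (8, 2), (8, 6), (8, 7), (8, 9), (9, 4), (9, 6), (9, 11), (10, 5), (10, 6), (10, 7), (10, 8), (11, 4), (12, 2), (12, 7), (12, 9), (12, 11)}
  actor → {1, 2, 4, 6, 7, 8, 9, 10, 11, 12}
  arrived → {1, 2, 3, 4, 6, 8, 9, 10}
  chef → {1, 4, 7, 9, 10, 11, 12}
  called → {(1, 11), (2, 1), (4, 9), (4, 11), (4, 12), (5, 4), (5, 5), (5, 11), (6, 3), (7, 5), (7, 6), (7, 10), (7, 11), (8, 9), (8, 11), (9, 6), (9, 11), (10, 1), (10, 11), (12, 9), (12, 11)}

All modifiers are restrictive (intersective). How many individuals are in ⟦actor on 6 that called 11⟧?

⟦on 6⟧ = {x : ⟨x, 6⟩ ∈ ⟦on⟧} = {1, 2, 3, 4, 6, 7, 8, 9, 10}
⟦that called 11⟧ = {x : ⟨x, 11⟩ ∈ ⟦called⟧} = {1, 4, 5, 7, 8, 9, 10, 12}
⟦actor⟧ = {1, 2, 4, 6, 7, 8, 9, 10, 11, 12}
… ∩ ⟦on 6⟧ = {1, 2, 4, 6, 7, 8, 9, 10, 11, 12} ∩ {1, 2, 3, 4, 6, 7, 8, 9, 10} = {1, 2, 4, 6, 7, 8, 9, 10}
… ∩ ⟦that called 11⟧ = {1, 2, 4, 6, 7, 8, 9, 10} ∩ {1, 4, 5, 7, 8, 9, 10, 12} = {1, 4, 7, 8, 9, 10}
⟦actor on 6 that called 11⟧ = {1, 4, 7, 8, 9, 10}, so the cardinality is 6.

6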